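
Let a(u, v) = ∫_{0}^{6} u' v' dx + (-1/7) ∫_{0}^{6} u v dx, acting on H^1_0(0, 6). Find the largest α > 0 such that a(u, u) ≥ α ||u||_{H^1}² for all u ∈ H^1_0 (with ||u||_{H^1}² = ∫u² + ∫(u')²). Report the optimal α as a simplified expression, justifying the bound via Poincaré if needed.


α = (-36/7 + π^2)/(π^2 + 36)

Coercivity of a(·,·) on H^1_0(0, 6) means a(u, u) ≥ α ||u||_{H^1}² for every u ∈ H^1_0.
The interval has length L = 6, and Poincaré/coercivity depend only on L. Here a(u, u) = ∫(u')² + (-1/7)·∫u².
Here c = -1/7 < 0 with |c| < (π/L)² = π^2/36, so coercivity still holds. The condition a(u,u) ≥ α||u||_{H^1}² reads (1−α)∫(u')² ≥ (α−c)∫u². Any admissible α is ≤ 1 (rapidly oscillating u have ∫u²/∫(u')² → 0), and α = 1 would force 0 ≥ (1−c)∫u², impossible since c < 1; so 1−α > 0. By the sharp Poincaré inequality on H^1_0 of an interval of length L, ∫(u')² ≥ (π/L)²∫u² with equality for the first sine mode sin(π(x−x₀)/L) (x₀ the left endpoint), so the inequality holds for all u iff (1−α)(π/L)² ≥ α − c, i.e. α ≤ ((π/L)² + c)/((π/L)² + 1) = (1 + c(L/π)²)/(1 + (L/π)²). (Direct route, valid since c ≤ 0: Poincaré gives c∫u² ≥ c(L/π)²∫(u')², so a(u,u) ≥ (1 + c(L/π)²)∫(u')², while ||u||_{H^1}² ≤ (1 + (L/π)²)∫(u')²; dividing yields the same α.) With (π/L)² = π^2/36 and c = -1/7, the largest admissible constant is α = ((π/L)² + c)/((π/L)² + 1).
Simplifying, α = (-36/7 + π^2)/(π^2 + 36).


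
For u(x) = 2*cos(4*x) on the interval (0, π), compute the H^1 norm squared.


||u||_{H^1(0,π)}^2 = 34*π

u'(x) = -8*sin(4*x).
Expand u² and (u')² and integrate term by term on (0, π), using: for integers n ≥ 1, ∫_0^π sin²(nx) dx = ∫_0^π cos²(nx) dx = π/2; for n ≠ n', ∫_0^π sin(nx)sin(n'x) dx = ∫_0^π cos(nx)cos(n'x) dx = 0; and by product-to-sum, ∫_0^π sin(nx)cos(n'x) dx = ½∫_0^π [sin((n+n')x) + sin((n−n')x)] dx, which is 0 when n+n' is even and 2n/(n²−n'²) when n+n' is odd (it need not vanish on (0, π)).
  u² squared terms: (2)²·∫cos(4x)² dx = 4·π/2 = 2*π.
  So ∫_0^π u² dx = 2*π.
  (u')² squared terms: (-8)²·∫sin(4x)² dx = 64·π/2 = 32*π.
  So ∫_0^π (u')² dx = 32*π.
||u||_{H^1}^2 = (2*π) + (32*π) = 34*π.


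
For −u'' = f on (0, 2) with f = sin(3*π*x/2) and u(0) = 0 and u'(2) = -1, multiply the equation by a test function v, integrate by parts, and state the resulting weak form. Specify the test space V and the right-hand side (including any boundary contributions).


V = {v ∈ H^1(0, 2) : v(0) = 0} (test functions vanish at x = 0 where u is specified); weak form: ∫_0^2 u'v' dx = ∫_0^2 (sin(3*π*x/2)) v dx − v(2) for all v ∈ V.

Multiply both sides by a test function v and integrate from 0 to 2:
  ∫_0^2 −u''(x) v(x) dx = ∫_0^2 f(x) v(x) dx.
Integrate the LHS by parts once:
  ∫_0^2 −u'' v dx = −[u'(x) v(x)]_0^2 + ∫_0^2 u'(x) v'(x) dx.
Thus ∫_0^2 u'(x) v'(x) dx = ∫_0^2 f(x) v(x) dx + [u'(x) v(x)]_0^2.
Choose V so that boundary terms are either known or forced to vanish.
Mixed BC: u(0) = 0 (Dirichlet) and u'(2) = -1 (Neumann). Define V = {v ∈ H^1(0, 2) : v(0) = 0}. Then [u' v]_0^2 = u'(2)·v(2) − u'(0)·0 = − v(2).
Weak formulation: find u (satisfying any essential BC) such that ∫_0^2 u'(x) v'(x) dx = ∫_0^2 f v dx − v(2) for all v ∈ V (Dirichlet at 0 absorbed into V; Neumann datum at x = 2 contributes the boundary term).
Substituting f(x) = sin(3*π*x/2), the right-hand side is ∫_0^2 (sin(3*π*x/2)) v dx − v(2).


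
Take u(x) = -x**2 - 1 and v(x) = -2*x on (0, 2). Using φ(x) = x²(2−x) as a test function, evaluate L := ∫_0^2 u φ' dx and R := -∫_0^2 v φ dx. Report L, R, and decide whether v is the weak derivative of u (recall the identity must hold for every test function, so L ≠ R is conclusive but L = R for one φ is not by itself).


LHS = 16/5, RHS = 16/5. Yes, v = u' weakly.

u(x) = -x**2 - 1, classical derivative u'(x) = -2*x.
φ(x) = x²(2−x), so φ'(x) = x*(4 - 3*x).
Note φ(0) = φ(2) = 0, so the boundary term u·φ vanishes.
LHS = ∫_0^2 u(x) φ'(x) dx = ∫_0^2 (3*x^4 - 4*x^3 + 3*x^2 - 4*x) dx. Term by term:
  ∫_0^2 3*x^4 dx = 96/5;  ∫_0^2 -4*x^3 dx = -16;  ∫_0^2 3*x^2 dx = 8;
  ∫_0^2 -4*x dx = -8.
Sum: 96/5 − 16 + 8 − 8 = 16/5.
So LHS = 16/5.
∫_0^2 v(x) φ(x) dx = ∫_0^2 (2*x^4 - 4*x^3) dx. Term by term:
  ∫_0^2 2*x^4 dx = 64/5;  ∫_0^2 -4*x^3 dx = -16.
Sum: 64/5 − 16 = -16/5.
So RHS = -∫_0^2 v(x) φ(x) dx = 16/5.
LHS = RHS, so the identity holds for this test φ.
Moreover u is smooth here and v(x) = u'(x) = -2*x pointwise, so the identity holds for every test function. Hence v is the weak derivative of u.


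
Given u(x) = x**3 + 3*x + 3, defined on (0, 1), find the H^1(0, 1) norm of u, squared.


||u||_{H^1}^2 = 569/14

The H^1 norm (squared) on an interval (0, L) is
  ||u||_{H^1}^2 = ∫_0^L u(x)^2 dx + ∫_0^L u'(x)^2 dx.
Compute u'(x) = 3*x**2 + 3.
Then u(x)^2 = x**6 + 6*x**4 + 6*x**3 + 9*x**2 + 18*x + 9 and u'(x)^2 = 9*x**4 + 18*x**2 + 9.
Integrate each monomial from 0 to 1 using ∫_0^1 c·x^n dx = c·1^(n+1)/(n+1):
  ∫_0^1 u(x)^2 dx = ∫_0^1 (x^6 + 6*x^4 + 6*x^3 + 9*x^2 + 18*x + 9) dx. Term by term:
    ∫_0^1 x^6 dx = 1/7;  ∫_0^1 6*x^4 dx = 6/5;  ∫_0^1 6*x^3 dx = 3/2;
    ∫_0^1 9*x^2 dx = 3;  ∫_0^1 18*x dx = 9;  ∫_0^1 9 dx = 9.
  Sum: 1/7 + 6/5 + 3/2 + 3 + 9 + 9 = 1669/70.
  ∫_0^1 u'(x)^2 dx = ∫_0^1 (9*x^4 + 18*x^2 + 9) dx. Term by term:
    ∫_0^1 9*x^4 dx = 9/5;  ∫_0^1 18*x^2 dx = 6;  ∫_0^1 9 dx = 9.
  Sum: 9/5 + 6 + 9 = 84/5.
Adding: ||u||_{H^1}^2 = 1669/70 + 84/5 = 569/14.


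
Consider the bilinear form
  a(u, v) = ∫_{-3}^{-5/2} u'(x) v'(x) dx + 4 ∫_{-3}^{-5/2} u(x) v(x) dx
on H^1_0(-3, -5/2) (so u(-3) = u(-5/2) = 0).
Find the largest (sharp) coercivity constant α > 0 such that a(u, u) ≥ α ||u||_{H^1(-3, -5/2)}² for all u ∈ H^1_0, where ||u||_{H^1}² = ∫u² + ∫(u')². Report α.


α = 1

Coercivity of a(·,·) on H^1_0(-3, -5/2) means a(u, u) ≥ α ||u||_{H^1}² for every u ∈ H^1_0.
The interval has length L = 1/2, and Poincaré/coercivity depend only on L. Here a(u, u) = ∫(u')² + (4)·∫u².
Here c = 4 ≥ 1, so a(u,u) = ∫(u')² + c∫u² ≥ ∫(u')² + ∫u² = ||u||_{H^1}², i.e. α = 1 works. No larger α is possible: a(u,u) ≥ α||u||_{H^1}² means (1−α)∫(u')² ≥ (α−c)∫u², and for the modes u_n = sin(nπ(x−x₀)/L) (x₀ the left endpoint) one has ∫u_n²/∫(u_n')² = (L/(nπ))² → 0, so a(u_n,u_n)/||u_n||_{H^1}² → 1. Hence the optimal constant is α = 1.
Therefore α = 1.


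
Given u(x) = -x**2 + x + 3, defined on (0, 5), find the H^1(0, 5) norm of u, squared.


||u||_{H^1}^2 = 2075/6

The H^1 norm (squared) on an interval (0, L) is
  ||u||_{H^1}^2 = ∫_0^L u(x)^2 dx + ∫_0^L u'(x)^2 dx.
Compute u'(x) = 1 - 2*x.
Then u(x)^2 = x**4 - 2*x**3 - 5*x**2 + 6*x + 9 and u'(x)^2 = 4*x**2 - 4*x + 1.
Integrate each monomial from 0 to 5 using ∫_0^5 c·x^n dx = c·5^(n+1)/(n+1):
  ∫_0^5 u(x)^2 dx = ∫_0^5 (x^4 - 2*x^3 - 5*x^2 + 6*x + 9) dx. Term by term:
    ∫_0^5 x^4 dx = 625;  ∫_0^5 -2*x^3 dx = -625/2;  ∫_0^5 -5*x^2 dx = -625/3;
    ∫_0^5 6*x dx = 75;  ∫_0^5 9 dx = 45.
  Sum: 625 − 625/2 − 625/3 + 75 + 45 = 1345/6.
  ∫_0^5 u'(x)^2 dx = ∫_0^5 (4*x^2 - 4*x + 1) dx. Term by term:
    ∫_0^5 4*x^2 dx = 500/3;  ∫_0^5 -4*x dx = -50;  ∫_0^5 1 dx = 5.
  Sum: 500/3 − 50 + 5 = 365/3.
Adding: ||u||_{H^1}^2 = 1345/6 + 365/3 = 2075/6.


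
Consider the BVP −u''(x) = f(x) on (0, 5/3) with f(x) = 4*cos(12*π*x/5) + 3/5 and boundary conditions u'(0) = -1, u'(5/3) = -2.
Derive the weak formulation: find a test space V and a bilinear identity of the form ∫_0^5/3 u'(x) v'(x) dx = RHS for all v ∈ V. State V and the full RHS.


V = H^1(0, 5/3) (v unrestricted at boundary; u is determined up to an additive constant); weak form: ∫_0^5/3 u'v' dx = ∫_0^5/3 (4*cos(12*π*x/5) + 3/5) v dx − 2·v(5/3) + v(0) for all v ∈ V.

Multiply both sides by a test function v and integrate from 0 to 5/3:
  ∫_0^5/3 −u''(x) v(x) dx = ∫_0^5/3 f(x) v(x) dx.
Integrate the LHS by parts once:
  ∫_0^5/3 −u'' v dx = −[u'(x) v(x)]_0^5/3 + ∫_0^5/3 u'(x) v'(x) dx.
Thus ∫_0^5/3 u'(x) v'(x) dx = ∫_0^5/3 f(x) v(x) dx + [u'(x) v(x)]_0^5/3.
Choose V so that boundary terms are either known or forced to vanish.
u has inhomogeneous Neumann u'(0) = -1, u'(5/3) = -2. [u' v]_0^5/3 = (-2)·v(5/3) − (-1)·v(0) = − 2·v(5/3) + v(0). Take V = H^1(0, 5/3); boundary term becomes part of RHS.
Weak formulation: find u (satisfying any essential BC) such that ∫_0^5/3 u'(x) v'(x) dx = ∫_0^5/3 f v dx − 2·v(5/3) + v(0) for all v ∈ V (Neumann data are natural BCs: they enter the RHS as boundary terms).
Substituting f(x) = 4*cos(12*π*x/5) + 3/5, the right-hand side is ∫_0^5/3 (4*cos(12*π*x/5) + 3/5) v dx − 2·v(5/3) + v(0).
Compatibility check (pure Neumann): taking v ≡ 1 ∈ V gives 0 = ∫_0^5/3 f dx + (-2) − (-1), i.e. ∫_0^5/3 f dx must equal u'(0) − u'(5/3) = 1. Indeed ∫_0^5/3 (4*cos(12*π*x/5) + 3/5) dx = 1, so the data are compatible. The solution is then unique only up to an additive constant (fix it e.g. by requiring ∫_0^5/3 u dx = 0).


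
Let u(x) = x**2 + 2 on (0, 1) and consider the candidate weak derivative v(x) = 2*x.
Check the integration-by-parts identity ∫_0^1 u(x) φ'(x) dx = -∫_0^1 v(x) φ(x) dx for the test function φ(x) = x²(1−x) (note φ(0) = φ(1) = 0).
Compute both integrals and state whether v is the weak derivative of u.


LHS = -1/10, RHS = -1/10. Yes, v = u' weakly.

u(x) = x**2 + 2, classical derivative u'(x) = 2*x.
φ(x) = x²(1−x), so φ'(x) = x*(2 - 3*x).
Note φ(0) = φ(1) = 0, so the boundary term u·φ vanishes.
LHS = ∫_0^1 u(x) φ'(x) dx = ∫_0^1 (-3*x^4 + 2*x^3 - 6*x^2 + 4*x) dx. Term by term:
  ∫_0^1 -3*x^4 dx = -3/5;  ∫_0^1 2*x^3 dx = 1/2;  ∫_0^1 -6*x^2 dx = -2;
  ∫_0^1 4*x dx = 2.
Sum: -3/5 + 1/2 − 2 + 2 = -1/10.
So LHS = -1/10.
∫_0^1 v(x) φ(x) dx = ∫_0^1 (-2*x^4 + 2*x^3) dx. Term by term:
  ∫_0^1 -2*x^4 dx = -2/5;  ∫_0^1 2*x^3 dx = 1/2.
Sum: -2/5 + 1/2 = 1/10.
So RHS = -∫_0^1 v(x) φ(x) dx = -1/10.
LHS = RHS, so the identity holds for this test φ.
Moreover u is smooth here and v(x) = u'(x) = 2*x pointwise, so the identity holds for every test function. Hence v is the weak derivative of u.


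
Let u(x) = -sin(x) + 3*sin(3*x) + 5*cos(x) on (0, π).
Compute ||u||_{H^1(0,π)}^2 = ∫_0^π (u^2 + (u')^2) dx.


||u||_{H^1(0,π)}^2 = 71*π

u'(x) = -5*sin(x) - cos(x) + 9*cos(3*x).
Expand u² and (u')² and integrate term by term on (0, π), using: for integers n ≥ 1, ∫_0^π sin²(nx) dx = ∫_0^π cos²(nx) dx = π/2; for n ≠ n', ∫_0^π sin(nx)sin(n'x) dx = ∫_0^π cos(nx)cos(n'x) dx = 0; and by product-to-sum, ∫_0^π sin(nx)cos(n'x) dx = ½∫_0^π [sin((n+n')x) + sin((n−n')x)] dx, which is 0 when n+n' is even and 2n/(n²−n'²) when n+n' is odd (it need not vanish on (0, π)).
  u² squared terms: (-1)²·∫sin(x)² dx = 1·π/2 = π/2;  (3)²·∫sin(3x)² dx = 9·π/2 = 9*π/2;  (5)²·∫cos(x)² dx = 25·π/2 = 25*π/2.
  u² cross terms: 2·(-1)·(3)·∫sin(x)·sin(3x) dx = -6·(0) = 0;  2·(-1)·(5)·∫sin(x)·cos(x) dx = -10·(0) = 0;  2·(3)·(5)·∫sin(3x)·cos(x) dx = 30·(0) = 0.
  So ∫_0^π u² dx = π/2 + 9*π/2 + 25*π/2 + 0 + 0 + 0 = 35*π/2.
  (u')² squared terms: (-1)²·∫cos(x)² dx = 1·π/2 = π/2;  (-5)²·∫sin(x)² dx = 25·π/2 = 25*π/2;  (9)²·∫cos(3x)² dx = 81·π/2 = 81*π/2.
  (u')² cross terms: 2·(-1)·(-5)·∫cos(x)·sin(x) dx = 10·(0) = 0;  2·(-1)·(9)·∫cos(x)·cos(3x) dx = -18·(0) = 0;  2·(-5)·(9)·∫sin(x)·cos(3x) dx = -90·(0) = 0.
  So ∫_0^π (u')² dx = π/2 + 25*π/2 + 81*π/2 + 0 + 0 + 0 = 107*π/2.
||u||_{H^1}^2 = (35*π/2) + (107*π/2) = 71*π.


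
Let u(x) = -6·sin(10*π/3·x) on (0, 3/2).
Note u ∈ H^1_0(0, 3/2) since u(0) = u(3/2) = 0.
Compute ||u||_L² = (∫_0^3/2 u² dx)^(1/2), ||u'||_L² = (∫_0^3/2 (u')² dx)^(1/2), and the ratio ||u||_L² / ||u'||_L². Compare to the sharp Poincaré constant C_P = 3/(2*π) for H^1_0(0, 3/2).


||u||_L² / ||u'||_L² = 3/(10*π) < C_P = 3/(2*π).

u(x) = -6·sin(10*π/3·x), so u'(x) = -20*π*cos(10*π*x/3).
Writing u(x) = A·sin(kπx/L) with A = -6 and k = 5, use ∫_0^L sin²(kπx/L) dx = L/2 and ∫_0^L cos²(kπx/L) dx = L/2.
u² = 36·sin²(10*π/3·x) and (u')² = 400*π^2·cos²(10*π/3·x), and each of sin², cos² integrates to L/2 = 3/4 over (0, 3/2).
∫_0^3/2 u² dx = 27, so ||u||_L² = 3*sqrt(3).
∫_0^3/2 (u')² dx = 300*π^2, so ||u'||_L² = 10*sqrt(3)*π.
Ratio ||u||_L² / ||u'||_L² = 3/(10*π).
Sharp Poincaré constant on H^1_0(0, 3/2) is C_P = L/π = 3/(2*π), achieved by sin(2*π/3·x).
This is the k = 5 harmonic; the ratio L/(kπ) is strictly less than C_P = L/π, consistent with the sharp inequality ||u||_L² ≤ C_P ||u'||_L².


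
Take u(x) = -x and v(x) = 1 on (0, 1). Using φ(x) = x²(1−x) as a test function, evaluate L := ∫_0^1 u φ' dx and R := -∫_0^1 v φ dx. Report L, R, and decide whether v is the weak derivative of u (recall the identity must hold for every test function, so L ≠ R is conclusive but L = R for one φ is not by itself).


LHS = 1/12, RHS = -1/12. No, v is not the weak derivative of u.

u(x) = -x, classical derivative u'(x) = -1.
φ(x) = x²(1−x), so φ'(x) = x*(2 - 3*x).
Note φ(0) = φ(1) = 0, so the boundary term u·φ vanishes.
LHS = ∫_0^1 u(x) φ'(x) dx = ∫_0^1 (3*x^3 - 2*x^2) dx. Term by term:
  ∫_0^1 3*x^3 dx = 3/4;  ∫_0^1 -2*x^2 dx = -2/3.
Sum: 3/4 − 2/3 = 1/12.
So LHS = 1/12.
∫_0^1 v(x) φ(x) dx = ∫_0^1 (-x^3 + x^2) dx. Term by term:
  ∫_0^1 -x^3 dx = -1/4;  ∫_0^1 x^2 dx = 1/3.
Sum: -1/4 + 1/3 = 1/12.
So RHS = -∫_0^1 v(x) φ(x) dx = -1/12.
LHS − RHS = 1/6 ≠ 0, so the identity fails.
(For a valid weak derivative the identity must hold for EVERY test function, in particular this one. The failure shows v is NOT the weak derivative of u.)
Correct weak derivative would be u'(x) = -1.


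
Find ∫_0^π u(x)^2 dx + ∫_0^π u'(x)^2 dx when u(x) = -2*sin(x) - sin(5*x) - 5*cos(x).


||u||_{H^1(0,π)}^2 = 42*π

u'(x) = 5*sin(x) - 2*cos(x) - 5*cos(5*x).
Expand u² and (u')² and integrate term by term on (0, π), using: for integers n ≥ 1, ∫_0^π sin²(nx) dx = ∫_0^π cos²(nx) dx = π/2; for n ≠ n', ∫_0^π sin(nx)sin(n'x) dx = ∫_0^π cos(nx)cos(n'x) dx = 0; and by product-to-sum, ∫_0^π sin(nx)cos(n'x) dx = ½∫_0^π [sin((n+n')x) + sin((n−n')x)] dx, which is 0 when n+n' is even and 2n/(n²−n'²) when n+n' is odd (it need not vanish on (0, π)).
  u² squared terms: (-1)²·∫sin(5x)² dx = 1·π/2 = π/2;  (-5)²·∫cos(x)² dx = 25·π/2 = 25*π/2;  (-2)²·∫sin(x)² dx = 4·π/2 = 2*π.
  u² cross terms: 2·(-1)·(-5)·∫sin(5x)·cos(x) dx = 10·(0) = 0;  2·(-1)·(-2)·∫sin(5x)·sin(x) dx = 4·(0) = 0;  2·(-5)·(-2)·∫cos(x)·sin(x) dx = 20·(0) = 0.
  So ∫_0^π u² dx = π/2 + 25*π/2 + 2*π + 0 + 0 + 0 = 15*π.
  (u')² squared terms: (-5)²·∫cos(5x)² dx = 25·π/2 = 25*π/2;  (-2)²·∫cos(x)² dx = 4·π/2 = 2*π;  (5)²·∫sin(x)² dx = 25·π/2 = 25*π/2.
  (u')² cross terms: 2·(-5)·(-2)·∫cos(5x)·cos(x) dx = 20·(0) = 0;  2·(-5)·(5)·∫cos(5x)·sin(x) dx = -50·(0) = 0;  2·(-2)·(5)·∫cos(x)·sin(x) dx = -20·(0) = 0.
  So ∫_0^π (u')² dx = 25*π/2 + 2*π + 25*π/2 + 0 + 0 + 0 = 27*π.
||u||_{H^1}^2 = (15*π) + (27*π) = 42*π.


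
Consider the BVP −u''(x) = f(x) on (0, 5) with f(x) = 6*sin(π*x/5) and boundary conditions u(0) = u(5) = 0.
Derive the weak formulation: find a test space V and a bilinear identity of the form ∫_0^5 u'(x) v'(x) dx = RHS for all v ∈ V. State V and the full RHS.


V = H^1_0(0, 5) (so v(0) = v(5) = 0); weak form: ∫_0^5 u'v' dx = ∫_0^5 (6*sin(π*x/5)) v dx for all v ∈ V.

Multiply both sides by a test function v and integrate from 0 to 5:
  ∫_0^5 −u''(x) v(x) dx = ∫_0^5 f(x) v(x) dx.
Integrate the LHS by parts once:
  ∫_0^5 −u'' v dx = −[u'(x) v(x)]_0^5 + ∫_0^5 u'(x) v'(x) dx.
Thus ∫_0^5 u'(x) v'(x) dx = ∫_0^5 f(x) v(x) dx + [u'(x) v(x)]_0^5.
Choose V so that boundary terms are either known or forced to vanish.
u is Dirichlet: u(0) = u(5) = 0. Let V = H^1_0(0, 5); then v(0) = v(5) = 0, and [u' v]_0^5 = 0.
Weak formulation: find u (satisfying any essential BC) such that ∫_0^5 u'(x) v'(x) dx = ∫_0^5 f v dx for all v ∈ V.
Substituting f(x) = 6*sin(π*x/5), the right-hand side is ∫_0^5 (6*sin(π*x/5)) v dx.


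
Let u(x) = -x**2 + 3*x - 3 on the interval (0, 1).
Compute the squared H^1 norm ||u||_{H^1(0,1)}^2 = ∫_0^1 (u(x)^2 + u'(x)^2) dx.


||u||_{H^1}^2 = 241/30

The H^1 norm (squared) on an interval (0, L) is
  ||u||_{H^1}^2 = ∫_0^L u(x)^2 dx + ∫_0^L u'(x)^2 dx.
Compute u'(x) = 3 - 2*x.
Then u(x)^2 = x**4 - 6*x**3 + 15*x**2 - 18*x + 9 and u'(x)^2 = 4*x**2 - 12*x + 9.
Integrate each monomial from 0 to 1 using ∫_0^1 c·x^n dx = c·1^(n+1)/(n+1):
  ∫_0^1 u(x)^2 dx = ∫_0^1 (x^4 - 6*x^3 + 15*x^2 - 18*x + 9) dx. Term by term:
    ∫_0^1 x^4 dx = 1/5;  ∫_0^1 -6*x^3 dx = -3/2;  ∫_0^1 15*x^2 dx = 5;
    ∫_0^1 -18*x dx = -9;  ∫_0^1 9 dx = 9.
  Sum: 1/5 − 3/2 + 5 − 9 + 9 = 37/10.
  ∫_0^1 u'(x)^2 dx = ∫_0^1 (4*x^2 - 12*x + 9) dx. Term by term:
    ∫_0^1 4*x^2 dx = 4/3;  ∫_0^1 -12*x dx = -6;  ∫_0^1 9 dx = 9.
  Sum: 4/3 − 6 + 9 = 13/3.
Adding: ||u||_{H^1}^2 = 37/10 + 13/3 = 241/30.


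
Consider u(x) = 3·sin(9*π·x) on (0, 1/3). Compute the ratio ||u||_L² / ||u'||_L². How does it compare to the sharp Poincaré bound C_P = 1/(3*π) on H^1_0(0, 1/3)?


||u||_L² / ||u'||_L² = 1/(9*π) < C_P = 1/(3*π).

u(x) = 3·sin(9*π·x), so u'(x) = 27*π*cos(9*π*x).
Writing u(x) = A·sin(kπx/L) with A = 3 and k = 3, use ∫_0^L sin²(kπx/L) dx = L/2 and ∫_0^L cos²(kπx/L) dx = L/2.
u² = 9·sin²(9*π·x) and (u')² = 729*π^2·cos²(9*π·x), and each of sin², cos² integrates to L/2 = 1/6 over (0, 1/3).
∫_0^1/3 u² dx = 3/2, so ||u||_L² = sqrt(6)/2.
∫_0^1/3 (u')² dx = 243*π^2/2, so ||u'||_L² = 9*sqrt(6)*π/2.
Ratio ||u||_L² / ||u'||_L² = 1/(9*π).
Sharp Poincaré constant on H^1_0(0, 1/3) is C_P = L/π = 1/(3*π), achieved by sin(3*π·x).
This is the k = 3 harmonic; the ratio L/(kπ) is strictly less than C_P = L/π, consistent with the sharp inequality ||u||_L² ≤ C_P ||u'||_L².


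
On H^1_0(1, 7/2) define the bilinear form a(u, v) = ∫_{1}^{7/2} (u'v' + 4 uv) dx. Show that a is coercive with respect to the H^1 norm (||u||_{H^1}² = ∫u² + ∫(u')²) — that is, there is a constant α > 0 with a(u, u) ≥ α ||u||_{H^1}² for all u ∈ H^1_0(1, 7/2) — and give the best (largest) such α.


α = 1

Coercivity of a(·,·) on H^1_0(1, 7/2) means a(u, u) ≥ α ||u||_{H^1}² for every u ∈ H^1_0.
The interval has length L = 5/2, and Poincaré/coercivity depend only on L. Here a(u, u) = ∫(u')² + (4)·∫u².
Here c = 4 ≥ 1, so a(u,u) = ∫(u')² + c∫u² ≥ ∫(u')² + ∫u² = ||u||_{H^1}², i.e. α = 1 works. No larger α is possible: a(u,u) ≥ α||u||_{H^1}² means (1−α)∫(u')² ≥ (α−c)∫u², and for the modes u_n = sin(nπ(x−x₀)/L) (x₀ the left endpoint) one has ∫u_n²/∫(u_n')² = (L/(nπ))² → 0, so a(u_n,u_n)/||u_n||_{H^1}² → 1. Hence the optimal constant is α = 1.
Therefore α = 1.


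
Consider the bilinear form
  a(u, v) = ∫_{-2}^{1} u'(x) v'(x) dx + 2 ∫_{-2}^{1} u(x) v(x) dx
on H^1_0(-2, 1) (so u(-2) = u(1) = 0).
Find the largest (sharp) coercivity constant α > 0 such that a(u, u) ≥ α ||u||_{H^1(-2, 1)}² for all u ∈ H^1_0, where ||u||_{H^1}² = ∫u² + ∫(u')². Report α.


α = 1

Coercivity of a(·,·) on H^1_0(-2, 1) means a(u, u) ≥ α ||u||_{H^1}² for every u ∈ H^1_0.
The interval has length L = 3, and Poincaré/coercivity depend only on L. Here a(u, u) = ∫(u')² + (2)·∫u².
Here c = 2 ≥ 1, so a(u,u) = ∫(u')² + c∫u² ≥ ∫(u')² + ∫u² = ||u||_{H^1}², i.e. α = 1 works. No larger α is possible: a(u,u) ≥ α||u||_{H^1}² means (1−α)∫(u')² ≥ (α−c)∫u², and for the modes u_n = sin(nπ(x−x₀)/L) (x₀ the left endpoint) one has ∫u_n²/∫(u_n')² = (L/(nπ))² → 0, so a(u_n,u_n)/||u_n||_{H^1}² → 1. Hence the optimal constant is α = 1.
Therefore α = 1.


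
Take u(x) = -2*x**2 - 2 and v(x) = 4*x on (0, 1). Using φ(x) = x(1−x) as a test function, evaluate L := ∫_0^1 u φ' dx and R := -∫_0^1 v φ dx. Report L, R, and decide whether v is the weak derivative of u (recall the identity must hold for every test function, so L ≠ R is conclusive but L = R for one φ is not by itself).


LHS = 1/3, RHS = -1/3. No, v is not the weak derivative of u.

u(x) = -2*x**2 - 2, classical derivative u'(x) = -4*x.
φ(x) = x(1−x), so φ'(x) = 1 - 2*x.
Note φ(0) = φ(1) = 0, so the boundary term u·φ vanishes.
LHS = ∫_0^1 u(x) φ'(x) dx = ∫_0^1 (4*x^3 - 2*x^2 + 4*x - 2) dx. Term by term:
  ∫_0^1 4*x^3 dx = 1;  ∫_0^1 -2*x^2 dx = -2/3;  ∫_0^1 4*x dx = 2;
  ∫_0^1 -2 dx = -2.
Sum: 1 − 2/3 + 2 − 2 = 1/3.
So LHS = 1/3.
∫_0^1 v(x) φ(x) dx = ∫_0^1 (-4*x^3 + 4*x^2) dx. Term by term:
  ∫_0^1 -4*x^3 dx = -1;  ∫_0^1 4*x^2 dx = 4/3.
Sum: -1 + 4/3 = 1/3.
So RHS = -∫_0^1 v(x) φ(x) dx = -1/3.
LHS − RHS = 2/3 ≠ 0, so the identity fails.
(For a valid weak derivative the identity must hold for EVERY test function, in particular this one. The failure shows v is NOT the weak derivative of u.)
Correct weak derivative would be u'(x) = -4*x.


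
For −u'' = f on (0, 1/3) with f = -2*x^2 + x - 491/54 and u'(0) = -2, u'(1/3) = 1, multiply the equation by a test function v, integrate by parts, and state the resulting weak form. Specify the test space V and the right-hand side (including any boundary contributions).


V = H^1(0, 1/3) (v unrestricted at boundary; u is determined up to an additive constant); weak form: ∫_0^1/3 u'v' dx = ∫_0^1/3 (-2*x^2 + x - 491/54) v dx + v(1/3) + 2·v(0) for all v ∈ V.

Multiply both sides by a test function v and integrate from 0 to 1/3:
  ∫_0^1/3 −u''(x) v(x) dx = ∫_0^1/3 f(x) v(x) dx.
Integrate the LHS by parts once:
  ∫_0^1/3 −u'' v dx = −[u'(x) v(x)]_0^1/3 + ∫_0^1/3 u'(x) v'(x) dx.
Thus ∫_0^1/3 u'(x) v'(x) dx = ∫_0^1/3 f(x) v(x) dx + [u'(x) v(x)]_0^1/3.
Choose V so that boundary terms are either known or forced to vanish.
u has inhomogeneous Neumann u'(0) = -2, u'(1/3) = 1. [u' v]_0^1/3 = (1)·v(1/3) − (-2)·v(0) = v(1/3) + 2·v(0). Take V = H^1(0, 1/3); boundary term becomes part of RHS.
Weak formulation: find u (satisfying any essential BC) such that ∫_0^1/3 u'(x) v'(x) dx = ∫_0^1/3 f v dx + v(1/3) + 2·v(0) for all v ∈ V (Neumann data are natural BCs: they enter the RHS as boundary terms).
Substituting f(x) = -2*x^2 + x - 491/54, the right-hand side is ∫_0^1/3 (-2*x^2 + x - 491/54) v dx + v(1/3) + 2·v(0).
Compatibility check (pure Neumann): taking v ≡ 1 ∈ V gives 0 = ∫_0^1/3 f dx + (1) − (-2), i.e. ∫_0^1/3 f dx must equal u'(0) − u'(1/3) = -3. Indeed ∫_0^1/3 (-2*x^2 + x - 491/54) dx = -3, so the data are compatible. The solution is then unique only up to an additive constant (fix it e.g. by requiring ∫_0^1/3 u dx = 0).


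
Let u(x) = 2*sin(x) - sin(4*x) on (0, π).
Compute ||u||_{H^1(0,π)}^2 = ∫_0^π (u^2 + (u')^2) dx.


||u||_{H^1(0,π)}^2 = 25*π/2

u'(x) = 2*cos(x) - 4*cos(4*x).
Expand u² and (u')² and integrate term by term on (0, π), using: for integers n ≥ 1, ∫_0^π sin²(nx) dx = ∫_0^π cos²(nx) dx = π/2; for n ≠ n', ∫_0^π sin(nx)sin(n'x) dx = ∫_0^π cos(nx)cos(n'x) dx = 0; and by product-to-sum, ∫_0^π sin(nx)cos(n'x) dx = ½∫_0^π [sin((n+n')x) + sin((n−n')x)] dx, which is 0 when n+n' is even and 2n/(n²−n'²) when n+n' is odd (it need not vanish on (0, π)).
  u² squared terms: (-1)²·∫sin(4x)² dx = 1·π/2 = π/2;  (2)²·∫sin(x)² dx = 4·π/2 = 2*π.
  u² cross terms: 2·(-1)·(2)·∫sin(4x)·sin(x) dx = -4·(0) = 0.
  So ∫_0^π u² dx = π/2 + 2*π + 0 = 5*π/2.
  (u')² squared terms: (-4)²·∫cos(4x)² dx = 16·π/2 = 8*π;  (2)²·∫cos(x)² dx = 4·π/2 = 2*π.
  (u')² cross terms: 2·(-4)·(2)·∫cos(4x)·cos(x) dx = -16·(0) = 0.
  So ∫_0^π (u')² dx = 8*π + 2*π + 0 = 10*π.
||u||_{H^1}^2 = (5*π/2) + (10*π) = 25*π/2.


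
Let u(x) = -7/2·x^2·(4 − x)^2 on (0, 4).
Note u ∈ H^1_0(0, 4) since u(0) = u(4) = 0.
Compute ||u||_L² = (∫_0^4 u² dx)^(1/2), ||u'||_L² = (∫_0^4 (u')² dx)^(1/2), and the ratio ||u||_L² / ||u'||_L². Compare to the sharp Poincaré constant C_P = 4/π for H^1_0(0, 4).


||u||_L² / ||u'||_L² = 2*sqrt(3)/3 < C_P = 4/π.

u(x) = -7/2·x^2·(4 − x)^2, so u'(x) = 14*x*(-x^2 + 6*x - 8).
u(x) = -7/2·x^2·(4 − x)^2 vanishes at x = 0 and x = 4, so u ∈ H^1_0(0, 4). Differentiate via the product rule and integrate the resulting polynomials term by term.
  ∫_0^4 u² dx = ∫_0^4 (49*x^8/4 - 196*x^7 + 1176*x^6 - 3136*x^5 + 3136*x^4) dx. Term by term:
    ∫_0^4 49*x^8/4 dx = 3211264/9;  ∫_0^4 -196*x^7 dx = -1605632;  ∫_0^4 1176*x^6 dx = 2752512;
    ∫_0^4 -3136*x^5 dx = -6422528/3;  ∫_0^4 3136*x^4 dx = 3211264/5.
  Sum: 3211264/9 − 1605632 + 2752512 − 6422528/3 + 3211264/5 = 229376/45.
  ∫_0^4 (u')² dx = ∫_0^4 (196*x^6 - 2352*x^5 + 10192*x^4 - 18816*x^3 + 12544*x^2) dx. Term by term:
    ∫_0^4 196*x^6 dx = 458752;  ∫_0^4 -2352*x^5 dx = -1605632;  ∫_0^4 10192*x^4 dx = 10436608/5;
    ∫_0^4 -18816*x^3 dx = -1204224;  ∫_0^4 12544*x^2 dx = 802816/3.
  Sum: 458752 − 1605632 + 10436608/5 − 1204224 + 802816/3 = 57344/15.
∫_0^4 u² dx = 229376/45, so ||u||_L² = 128*sqrt(70)/15.
∫_0^4 (u')² dx = 57344/15, so ||u'||_L² = 64*sqrt(210)/15.
Ratio ||u||_L² / ||u'||_L² = 2*sqrt(3)/3.
Sharp Poincaré constant on H^1_0(0, 4) is C_P = L/π = 4/π, achieved by sin(π/4·x).
A polynomial bump cannot attain the sharp Poincaré constant (only the first sine eigenfunction does), so the ratio is strictly less than C_P, consistent with ||u||_L² ≤ C_P ||u'||_L².


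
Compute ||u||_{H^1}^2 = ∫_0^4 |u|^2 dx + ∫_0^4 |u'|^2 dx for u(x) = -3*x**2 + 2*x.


||u||_{H^1}^2 = 26288/15

The H^1 norm (squared) on an interval (0, L) is
  ||u||_{H^1}^2 = ∫_0^L u(x)^2 dx + ∫_0^L u'(x)^2 dx.
Compute u'(x) = 2 - 6*x.
Then u(x)^2 = 9*x**4 - 12*x**3 + 4*x**2 and u'(x)^2 = 36*x**2 - 24*x + 4.
Integrate each monomial from 0 to 4 using ∫_0^4 c·x^n dx = c·4^(n+1)/(n+1):
  ∫_0^4 u(x)^2 dx = ∫_0^4 (9*x^4 - 12*x^3 + 4*x^2) dx. Term by term:
    ∫_0^4 9*x^4 dx = 9216/5;  ∫_0^4 -12*x^3 dx = -768;  ∫_0^4 4*x^2 dx = 256/3.
  Sum: 9216/5 − 768 + 256/3 = 17408/15.
  ∫_0^4 u'(x)^2 dx = ∫_0^4 (36*x^2 - 24*x + 4) dx. Term by term:
    ∫_0^4 36*x^2 dx = 768;  ∫_0^4 -24*x dx = -192;  ∫_0^4 4 dx = 16.
  Sum: 768 − 192 + 16 = 592.
Adding: ||u||_{H^1}^2 = 17408/15 + 592 = 26288/15.


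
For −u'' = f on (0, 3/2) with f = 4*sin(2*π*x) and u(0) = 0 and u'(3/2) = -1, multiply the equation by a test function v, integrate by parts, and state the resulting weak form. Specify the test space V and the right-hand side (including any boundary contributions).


V = {v ∈ H^1(0, 3/2) : v(0) = 0} (test functions vanish at x = 0 where u is specified); weak form: ∫_0^3/2 u'v' dx = ∫_0^3/2 (4*sin(2*π*x)) v dx − v(3/2) for all v ∈ V.

Multiply both sides by a test function v and integrate from 0 to 3/2:
  ∫_0^3/2 −u''(x) v(x) dx = ∫_0^3/2 f(x) v(x) dx.
Integrate the LHS by parts once:
  ∫_0^3/2 −u'' v dx = −[u'(x) v(x)]_0^3/2 + ∫_0^3/2 u'(x) v'(x) dx.
Thus ∫_0^3/2 u'(x) v'(x) dx = ∫_0^3/2 f(x) v(x) dx + [u'(x) v(x)]_0^3/2.
Choose V so that boundary terms are either known or forced to vanish.
Mixed BC: u(0) = 0 (Dirichlet) and u'(3/2) = -1 (Neumann). Define V = {v ∈ H^1(0, 3/2) : v(0) = 0}. Then [u' v]_0^3/2 = u'(3/2)·v(3/2) − u'(0)·0 = − v(3/2).
Weak formulation: find u (satisfying any essential BC) such that ∫_0^3/2 u'(x) v'(x) dx = ∫_0^3/2 f v dx − v(3/2) for all v ∈ V (Dirichlet at 0 absorbed into V; Neumann datum at x = 3/2 contributes the boundary term).
Substituting f(x) = 4*sin(2*π*x), the right-hand side is ∫_0^3/2 (4*sin(2*π*x)) v dx − v(3/2).


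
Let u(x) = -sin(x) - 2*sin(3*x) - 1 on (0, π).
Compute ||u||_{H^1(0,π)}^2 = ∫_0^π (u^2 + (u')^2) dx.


||u||_{H^1(0,π)}^2 = 20/3 + 22*π

u'(x) = -cos(x) - 6*cos(3*x).
Expand u² and (u')² and integrate term by term on (0, π), using: for integers n ≥ 1, ∫_0^π sin²(nx) dx = ∫_0^π cos²(nx) dx = π/2; for n ≠ n', ∫_0^π sin(nx)sin(n'x) dx = ∫_0^π cos(nx)cos(n'x) dx = 0; and by product-to-sum, ∫_0^π sin(nx)cos(n'x) dx = ½∫_0^π [sin((n+n')x) + sin((n−n')x)] dx, which is 0 when n+n' is even and 2n/(n²−n'²) when n+n' is odd (it need not vanish on (0, π)). For the constant mode: ∫_0^π 1 dx = π, ∫_0^π cos(nx) dx = 0, ∫_0^π sin(nx) dx = (1−(−1)^n)/n.
  u² squared terms: (-1)²·∫1 dx = 1·π = π;  (-1)²·∫sin(x)² dx = 1·π/2 = π/2;  (-2)²·∫sin(3x)² dx = 4·π/2 = 2*π.
  u² cross terms: 2·(-1)·(-1)·∫1·sin(x) dx = 2·(2) = 4;  2·(-1)·(-2)·∫1·sin(3x) dx = 4·(2/3) = 8/3;  2·(-1)·(-2)·∫sin(x)·sin(3x) dx = 4·(0) = 0.
  So ∫_0^π u² dx = π + π/2 + 2*π + 4 + 8/3 + 0 = 20/3 + 7*π/2.
  (u')² squared terms: (-1)²·∫cos(x)² dx = 1·π/2 = π/2;  (-6)²·∫cos(3x)² dx = 36·π/2 = 18*π.
  (u')² cross terms: 2·(-1)·(-6)·∫cos(x)·cos(3x) dx = 12·(0) = 0.
  So ∫_0^π (u')² dx = π/2 + 18*π + 0 = 37*π/2.
||u||_{H^1}^2 = (20/3 + 7*π/2) + (37*π/2) = 20/3 + 22*π.


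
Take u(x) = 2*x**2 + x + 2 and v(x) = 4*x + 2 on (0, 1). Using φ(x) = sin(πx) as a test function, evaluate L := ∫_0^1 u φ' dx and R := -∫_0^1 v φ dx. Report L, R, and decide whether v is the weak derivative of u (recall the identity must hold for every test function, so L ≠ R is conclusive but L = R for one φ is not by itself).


LHS = -6/π, RHS = -8/π. No, v is not the weak derivative of u.

u(x) = 2*x**2 + x + 2, classical derivative u'(x) = 4*x + 1.
φ(x) = sin(πx), so φ'(x) = π*cos(π*x).
Note φ(0) = φ(1) = 0, so the boundary term u·φ vanishes.
LHS = ∫_0^1 u(x) φ'(x) dx = ∫_0^1 (2*π*x^2*cos(π*x) + π*x*cos(π*x) + 2*π*cos(π*x)) dx. Term by term:
  ∫_0^1 2*π*cos(π*x) dx = 0;  ∫_0^1 π*x*cos(π*x) dx = -2/π;  ∫_0^1 2*π*x^2*cos(π*x) dx = -4/π.
Sum: 0 − 2/π − 4/π = -6/π.
So LHS = -6/π.
∫_0^1 v(x) φ(x) dx = ∫_0^1 (4*x*sin(π*x) + 2*sin(π*x)) dx. Term by term:
  ∫_0^1 2*sin(π*x) dx = 4/π;  ∫_0^1 4*x*sin(π*x) dx = 4/π.
Sum: 4/π + 4/π = 8/π.
So RHS = -∫_0^1 v(x) φ(x) dx = -8/π.
LHS − RHS = 2/π ≠ 0, so the identity fails.
(For a valid weak derivative the identity must hold for EVERY test function, in particular this one. The failure shows v is NOT the weak derivative of u.)
Correct weak derivative would be u'(x) = 4*x + 1.


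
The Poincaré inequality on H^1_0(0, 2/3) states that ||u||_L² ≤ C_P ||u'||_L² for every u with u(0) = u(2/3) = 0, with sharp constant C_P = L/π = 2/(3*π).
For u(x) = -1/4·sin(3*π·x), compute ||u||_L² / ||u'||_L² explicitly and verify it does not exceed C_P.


||u||_L² / ||u'||_L² = 1/(3*π) < C_P = 2/(3*π).

u(x) = -1/4·sin(3*π·x), so u'(x) = -3*π*cos(3*π*x)/4.
Writing u(x) = A·sin(kπx/L) with A = -1/4 and k = 2, use ∫_0^L sin²(kπx/L) dx = L/2 and ∫_0^L cos²(kπx/L) dx = L/2.
u² = 1/16·sin²(3*π·x) and (u')² = 9*π^2/16·cos²(3*π·x), and each of sin², cos² integrates to L/2 = 1/3 over (0, 2/3).
∫_0^2/3 u² dx = 1/48, so ||u||_L² = sqrt(3)/12.
∫_0^2/3 (u')² dx = 3*π^2/16, so ||u'||_L² = sqrt(3)*π/4.
Ratio ||u||_L² / ||u'||_L² = 1/(3*π).
Sharp Poincaré constant on H^1_0(0, 2/3) is C_P = L/π = 2/(3*π), achieved by sin(3*π/2·x).
This is the k = 2 harmonic; the ratio L/(kπ) is strictly less than C_P = L/π, consistent with the sharp inequality ||u||_L² ≤ C_P ||u'||_L².


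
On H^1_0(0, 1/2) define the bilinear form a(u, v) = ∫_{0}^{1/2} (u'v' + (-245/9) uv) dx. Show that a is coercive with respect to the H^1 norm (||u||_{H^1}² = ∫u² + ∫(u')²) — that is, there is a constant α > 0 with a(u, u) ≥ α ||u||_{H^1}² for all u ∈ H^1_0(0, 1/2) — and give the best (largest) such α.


α = (-245 + 36*π^2)/(9*(1 + 4*π^2))

Coercivity of a(·,·) on H^1_0(0, 1/2) means a(u, u) ≥ α ||u||_{H^1}² for every u ∈ H^1_0.
The interval has length L = 1/2, and Poincaré/coercivity depend only on L. Here a(u, u) = ∫(u')² + (-245/9)·∫u².
Here c = -245/9 < 0 with |c| < (π/L)² = 4*π^2, so coercivity still holds. The condition a(u,u) ≥ α||u||_{H^1}² reads (1−α)∫(u')² ≥ (α−c)∫u². Any admissible α is ≤ 1 (rapidly oscillating u have ∫u²/∫(u')² → 0), and α = 1 would force 0 ≥ (1−c)∫u², impossible since c < 1; so 1−α > 0. By the sharp Poincaré inequality on H^1_0 of an interval of length L, ∫(u')² ≥ (π/L)²∫u² with equality for the first sine mode sin(π(x−x₀)/L) (x₀ the left endpoint), so the inequality holds for all u iff (1−α)(π/L)² ≥ α − c, i.e. α ≤ ((π/L)² + c)/((π/L)² + 1) = (1 + c(L/π)²)/(1 + (L/π)²). (Direct route, valid since c ≤ 0: Poincaré gives c∫u² ≥ c(L/π)²∫(u')², so a(u,u) ≥ (1 + c(L/π)²)∫(u')², while ||u||_{H^1}² ≤ (1 + (L/π)²)∫(u')²; dividing yields the same α.) With (π/L)² = 4*π^2 and c = -245/9, the largest admissible constant is α = ((π/L)² + c)/((π/L)² + 1).
Simplifying, α = (-245 + 36*π^2)/(9*(1 + 4*π^2)).


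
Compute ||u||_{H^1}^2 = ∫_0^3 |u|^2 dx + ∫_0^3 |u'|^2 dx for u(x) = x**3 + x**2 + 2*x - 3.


||u||_{H^1}^2 = 110973/70

The H^1 norm (squared) on an interval (0, L) is
  ||u||_{H^1}^2 = ∫_0^L u(x)^2 dx + ∫_0^L u'(x)^2 dx.
Compute u'(x) = 3*x**2 + 2*x + 2.
Then u(x)^2 = x**6 + 2*x**5 + 5*x**4 - 2*x**3 - 2*x**2 - 12*x + 9 and u'(x)^2 = 9*x**4 + 12*x**3 + 16*x**2 + 8*x + 4.
Integrate each monomial from 0 to 3 using ∫_0^3 c·x^n dx = c·3^(n+1)/(n+1):
  ∫_0^3 u(x)^2 dx = ∫_0^3 (x^6 + 2*x^5 + 5*x^4 - 2*x^3 - 2*x^2 - 12*x + 9) dx. Term by term:
    ∫_0^3 x^6 dx = 2187/7;  ∫_0^3 2*x^5 dx = 243;  ∫_0^3 5*x^4 dx = 243;
    ∫_0^3 -2*x^3 dx = -81/2;  ∫_0^3 -2*x^2 dx = -18;  ∫_0^3 -12*x dx = -54;
    ∫_0^3 9 dx = 27.
  Sum: 2187/7 + 243 + 243 − 81/2 − 18 − 54 + 27 = 9981/14.
  ∫_0^3 u'(x)^2 dx = ∫_0^3 (9*x^4 + 12*x^3 + 16*x^2 + 8*x + 4) dx. Term by term:
    ∫_0^3 9*x^4 dx = 2187/5;  ∫_0^3 12*x^3 dx = 243;  ∫_0^3 16*x^2 dx = 144;
    ∫_0^3 8*x dx = 36;  ∫_0^3 4 dx = 12.
  Sum: 2187/5 + 243 + 144 + 36 + 12 = 4362/5.
Adding: ||u||_{H^1}^2 = 9981/14 + 4362/5 = 110973/70.


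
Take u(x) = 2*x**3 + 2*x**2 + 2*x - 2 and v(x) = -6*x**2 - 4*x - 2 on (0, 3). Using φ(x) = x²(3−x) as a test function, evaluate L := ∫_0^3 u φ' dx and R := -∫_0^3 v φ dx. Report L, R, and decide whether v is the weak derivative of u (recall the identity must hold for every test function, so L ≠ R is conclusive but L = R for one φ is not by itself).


LHS = -2079/10, RHS = 2079/10. No, v is not the weak derivative of u.

u(x) = 2*x**3 + 2*x**2 + 2*x - 2, classical derivative u'(x) = 6*x**2 + 4*x + 2.
φ(x) = x²(3−x), so φ'(x) = 3*x*(2 - x).
Note φ(0) = φ(3) = 0, so the boundary term u·φ vanishes.
LHS = ∫_0^3 u(x) φ'(x) dx = ∫_0^3 (-6*x^5 + 6*x^4 + 6*x^3 + 18*x^2 - 12*x) dx. Term by term:
  ∫_0^3 -6*x^5 dx = -729;  ∫_0^3 6*x^4 dx = 1458/5;  ∫_0^3 6*x^3 dx = 243/2;
  ∫_0^3 18*x^2 dx = 162;  ∫_0^3 -12*x dx = -54.
Sum: -729 + 1458/5 + 243/2 + 162 − 54 = -2079/10.
So LHS = -2079/10.
∫_0^3 v(x) φ(x) dx = ∫_0^3 (6*x^5 - 14*x^4 - 10*x^3 - 6*x^2) dx. Term by term:
  ∫_0^3 6*x^5 dx = 729;  ∫_0^3 -14*x^4 dx = -3402/5;  ∫_0^3 -10*x^3 dx = -405/2;
  ∫_0^3 -6*x^2 dx = -54.
Sum: 729 − 3402/5 − 405/2 − 54 = -2079/10.
So RHS = -∫_0^3 v(x) φ(x) dx = 2079/10.
LHS − RHS = -2079/5 ≠ 0, so the identity fails.
(For a valid weak derivative the identity must hold for EVERY test function, in particular this one. The failure shows v is NOT the weak derivative of u.)
Correct weak derivative would be u'(x) = 6*x**2 + 4*x + 2.


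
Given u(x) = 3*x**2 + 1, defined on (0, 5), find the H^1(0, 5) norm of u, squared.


||u||_{H^1}^2 = 7380

The H^1 norm (squared) on an interval (0, L) is
  ||u||_{H^1}^2 = ∫_0^L u(x)^2 dx + ∫_0^L u'(x)^2 dx.
Compute u'(x) = 6*x.
Then u(x)^2 = 9*x**4 + 6*x**2 + 1 and u'(x)^2 = 36*x**2.
Integrate each monomial from 0 to 5 using ∫_0^5 c·x^n dx = c·5^(n+1)/(n+1):
  ∫_0^5 u(x)^2 dx = ∫_0^5 (9*x^4 + 6*x^2 + 1) dx. Term by term:
    ∫_0^5 9*x^4 dx = 5625;  ∫_0^5 6*x^2 dx = 250;  ∫_0^5 1 dx = 5.
  Sum: 5625 + 250 + 5 = 5880.
  ∫_0^5 u'(x)^2 dx = ∫_0^5 (36*x^2) dx. Term by term:
    ∫_0^5 36*x^2 dx = 1500.
Adding: ||u||_{H^1}^2 = 5880 + 1500 = 7380.


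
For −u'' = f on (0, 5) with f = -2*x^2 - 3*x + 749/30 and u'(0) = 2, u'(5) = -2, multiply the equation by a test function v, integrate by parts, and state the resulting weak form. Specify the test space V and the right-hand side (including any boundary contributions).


V = H^1(0, 5) (v unrestricted at boundary; u is determined up to an additive constant); weak form: ∫_0^5 u'v' dx = ∫_0^5 (-2*x^2 - 3*x + 749/30) v dx − 2·v(5) − 2·v(0) for all v ∈ V.

Multiply both sides by a test function v and integrate from 0 to 5:
  ∫_0^5 −u''(x) v(x) dx = ∫_0^5 f(x) v(x) dx.
Integrate the LHS by parts once:
  ∫_0^5 −u'' v dx = −[u'(x) v(x)]_0^5 + ∫_0^5 u'(x) v'(x) dx.
Thus ∫_0^5 u'(x) v'(x) dx = ∫_0^5 f(x) v(x) dx + [u'(x) v(x)]_0^5.
Choose V so that boundary terms are either known or forced to vanish.
u has inhomogeneous Neumann u'(0) = 2, u'(5) = -2. [u' v]_0^5 = (-2)·v(5) − (2)·v(0) = − 2·v(5) − 2·v(0). Take V = H^1(0, 5); boundary term becomes part of RHS.
Weak formulation: find u (satisfying any essential BC) such that ∫_0^5 u'(x) v'(x) dx = ∫_0^5 f v dx − 2·v(5) − 2·v(0) for all v ∈ V (Neumann data are natural BCs: they enter the RHS as boundary terms).
Substituting f(x) = -2*x^2 - 3*x + 749/30, the right-hand side is ∫_0^5 (-2*x^2 - 3*x + 749/30) v dx − 2·v(5) − 2·v(0).
Compatibility check (pure Neumann): taking v ≡ 1 ∈ V gives 0 = ∫_0^5 f dx + (-2) − (2), i.e. ∫_0^5 f dx must equal u'(0) − u'(5) = 4. Indeed ∫_0^5 (-2*x^2 - 3*x + 749/30) dx = 4, so the data are compatible. The solution is then unique only up to an additive constant (fix it e.g. by requiring ∫_0^5 u dx = 0).


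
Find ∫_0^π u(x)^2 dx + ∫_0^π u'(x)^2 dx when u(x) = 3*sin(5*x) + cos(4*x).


||u||_{H^1(0,π)}^2 = 340/3 + 251*π/2

u'(x) = -4*sin(4*x) + 15*cos(5*x).
Expand u² and (u')² and integrate term by term on (0, π), using: for integers n ≥ 1, ∫_0^π sin²(nx) dx = ∫_0^π cos²(nx) dx = π/2; for n ≠ n', ∫_0^π sin(nx)sin(n'x) dx = ∫_0^π cos(nx)cos(n'x) dx = 0; and by product-to-sum, ∫_0^π sin(nx)cos(n'x) dx = ½∫_0^π [sin((n+n')x) + sin((n−n')x)] dx, which is 0 when n+n' is even and 2n/(n²−n'²) when n+n' is odd (it need not vanish on (0, π)).
  u² squared terms: (3)²·∫sin(5x)² dx = 9·π/2 = 9*π/2;  (1)²·∫cos(4x)² dx = 1·π/2 = π/2.
  u² cross terms: 2·(3)·(1)·∫sin(5x)·cos(4x) dx = 6·(10/9) = 20/3.
  So ∫_0^π u² dx = 9*π/2 + π/2 + 20/3 = 20/3 + 5*π.
  (u')² squared terms: (-4)²·∫sin(4x)² dx = 16·π/2 = 8*π;  (15)²·∫cos(5x)² dx = 225·π/2 = 225*π/2.
  (u')² cross terms: 2·(-4)·(15)·∫sin(4x)·cos(5x) dx = -120·(-8/9) = 320/3.
  So ∫_0^π (u')² dx = 8*π + 225*π/2 + 320/3 = 320/3 + 241*π/2.
||u||_{H^1}^2 = (20/3 + 5*π) + (320/3 + 241*π/2) = 340/3 + 251*π/2.


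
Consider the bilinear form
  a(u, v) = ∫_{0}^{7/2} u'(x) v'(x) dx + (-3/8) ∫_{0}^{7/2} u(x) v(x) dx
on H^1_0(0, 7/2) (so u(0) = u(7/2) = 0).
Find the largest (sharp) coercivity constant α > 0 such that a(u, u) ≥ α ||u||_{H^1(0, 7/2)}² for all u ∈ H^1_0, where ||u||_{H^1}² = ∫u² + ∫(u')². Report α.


α = (-147 + 32*π^2)/(8*(4*π^2 + 49))

Coercivity of a(·,·) on H^1_0(0, 7/2) means a(u, u) ≥ α ||u||_{H^1}² for every u ∈ H^1_0.
The interval has length L = 7/2, and Poincaré/coercivity depend only on L. Here a(u, u) = ∫(u')² + (-3/8)·∫u².
Here c = -3/8 < 0 with |c| < (π/L)² = 4*π^2/49, so coercivity still holds. The condition a(u,u) ≥ α||u||_{H^1}² reads (1−α)∫(u')² ≥ (α−c)∫u². Any admissible α is ≤ 1 (rapidly oscillating u have ∫u²/∫(u')² → 0), and α = 1 would force 0 ≥ (1−c)∫u², impossible since c < 1; so 1−α > 0. By the sharp Poincaré inequality on H^1_0 of an interval of length L, ∫(u')² ≥ (π/L)²∫u² with equality for the first sine mode sin(π(x−x₀)/L) (x₀ the left endpoint), so the inequality holds for all u iff (1−α)(π/L)² ≥ α − c, i.e. α ≤ ((π/L)² + c)/((π/L)² + 1) = (1 + c(L/π)²)/(1 + (L/π)²). (Direct route, valid since c ≤ 0: Poincaré gives c∫u² ≥ c(L/π)²∫(u')², so a(u,u) ≥ (1 + c(L/π)²)∫(u')², while ||u||_{H^1}² ≤ (1 + (L/π)²)∫(u')²; dividing yields the same α.) With (π/L)² = 4*π^2/49 and c = -3/8, the largest admissible constant is α = ((π/L)² + c)/((π/L)² + 1).
Simplifying, α = (-147 + 32*π^2)/(8*(4*π^2 + 49)).
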